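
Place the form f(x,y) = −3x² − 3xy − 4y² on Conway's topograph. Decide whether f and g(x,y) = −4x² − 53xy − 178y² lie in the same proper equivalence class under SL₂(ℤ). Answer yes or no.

D₁ = -39, D₂ = -39
f is negative-definite; reduce −f:
−f: reduced (well bottom): (3,3,4) with a≤c, −a<b≤a
flip sign back: reduced form of f is (-3,-3,-4)
g is negative-definite; reduce −g:
−g: translate: b→-3 (≡53 mod 8), so (4,53,178)→(4,-3,3)
−g: flip: (4,-3,3)→(3,3,4)
−g: reduced (well bottom): (3,3,4) with a≤c, −a<b≤a
flip sign back: reduced form of g is (-3,-3,-4)
reduced forms (-3, -3, -4) vs (-3, -3, -4) ⇒ equivalent

yes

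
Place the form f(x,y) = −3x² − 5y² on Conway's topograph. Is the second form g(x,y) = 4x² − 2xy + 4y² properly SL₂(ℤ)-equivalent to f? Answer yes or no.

D₁ = -60, D₂ = -60
f is negative-definite; reduce −f:
−f: reduced (well bottom): (3,0,5) with a≤c, −a<b≤a
flip sign back: reduced form of f is (-3,0,-5)
g: flip: (4,-2,4)→(4,2,4)
g: reduced (well bottom): (4,2,4) with a≤c, −a<b≤a
reduced forms (-3, 0, -5) vs (4, 2, 4) ⇒ inequivalent

no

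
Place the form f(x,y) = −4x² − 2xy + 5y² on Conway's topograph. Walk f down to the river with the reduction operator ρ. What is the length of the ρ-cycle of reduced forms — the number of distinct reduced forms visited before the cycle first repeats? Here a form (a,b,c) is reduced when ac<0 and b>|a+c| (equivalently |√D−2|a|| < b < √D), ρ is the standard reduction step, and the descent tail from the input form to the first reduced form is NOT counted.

D = 84, ⌊√D⌋ = 9
descent: ρ → (5,2,-4)  [lands on river]
river: ρ → (-4,6,3)
river: ρ → (3,6,-4)
river: ρ → (-4,2,5)
river: ρ → (5,8,-1)
river: ρ → (-1,8,5)
ρ-cycle length = 6 (tail of 1 descent step not counted)

6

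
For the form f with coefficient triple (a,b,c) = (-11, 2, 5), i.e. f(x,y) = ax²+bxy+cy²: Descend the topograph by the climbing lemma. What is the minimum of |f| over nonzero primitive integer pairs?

descent: ρ → (5,8,-8)  [lands on river]
river: ρ → (-8,8,5)
river: ρ → (5,12,-4)
river: ρ → (-4,12,5)
closes: descent 1, river 4
min |a| on river = 4

4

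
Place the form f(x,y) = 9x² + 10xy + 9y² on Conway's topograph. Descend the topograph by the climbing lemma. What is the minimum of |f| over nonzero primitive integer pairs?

translate: b→-8 (≡10 mod 18), so (9,10,9)→(9,-8,8)
flip: (9,-8,8)→(8,8,9)
reduced (well bottom): (8,8,9) with a≤c, −a<b≤a
well minimum = a = 8

8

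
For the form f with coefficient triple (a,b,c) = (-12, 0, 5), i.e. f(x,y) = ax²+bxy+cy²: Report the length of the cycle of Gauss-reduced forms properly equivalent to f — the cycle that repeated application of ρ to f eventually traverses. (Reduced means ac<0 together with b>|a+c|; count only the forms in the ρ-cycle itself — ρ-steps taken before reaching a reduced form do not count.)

D = 240, ⌊√D⌋ = 15
descent: ρ → (5,10,-7)  [lands on river]
river: ρ → (-7,4,8)
river: ρ → (8,12,-3)
river: ρ → (-3,12,8)
river: ρ → (8,4,-7)
river: ρ → (-7,10,5)
ρ-cycle length = 6 (tail of 1 descent step not counted)

6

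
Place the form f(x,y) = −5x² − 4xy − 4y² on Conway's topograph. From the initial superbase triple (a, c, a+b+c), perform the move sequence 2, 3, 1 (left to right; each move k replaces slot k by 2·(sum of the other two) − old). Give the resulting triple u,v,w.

start (-5,-4,-13) = (f(1,0),f(0,1),f(1,1))
replace slot 2: 2·((-5)+(-13)) − (-4) = -32 → (-5,-32,-13)
replace slot 3: 2·((-5)+(-32)) − (-13) = -61 → (-5,-32,-61)
replace slot 1: 2·((-32)+(-61)) − (-5) = -181 → (-181,-32,-61)

-181,-32,-61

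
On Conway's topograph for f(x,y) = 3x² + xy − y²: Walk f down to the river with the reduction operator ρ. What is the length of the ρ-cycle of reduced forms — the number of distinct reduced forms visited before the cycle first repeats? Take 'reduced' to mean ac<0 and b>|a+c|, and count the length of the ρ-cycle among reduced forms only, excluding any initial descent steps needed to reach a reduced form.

D = 13, ⌊√D⌋ = 3
descent: ρ → (-1,3,1)  [lands on river]
river: ρ → (1,3,-1)
ρ-cycle length = 2 (tail of 1 descent step not counted)

2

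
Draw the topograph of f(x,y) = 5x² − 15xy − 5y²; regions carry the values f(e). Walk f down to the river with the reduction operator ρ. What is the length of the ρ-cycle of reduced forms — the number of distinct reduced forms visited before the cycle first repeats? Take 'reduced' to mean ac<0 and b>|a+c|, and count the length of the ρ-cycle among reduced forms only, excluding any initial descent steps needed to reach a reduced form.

D = 325, ⌊√D⌋ = 18
descent: ρ → (-5,15,5)  [lands on river]
river: ρ → (5,15,-5)
ρ-cycle length = 2 (tail of 1 descent step not counted)

2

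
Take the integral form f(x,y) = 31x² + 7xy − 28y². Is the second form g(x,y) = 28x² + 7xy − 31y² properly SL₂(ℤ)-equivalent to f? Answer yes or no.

D₁ = 3521, D₂ = 3521
river cycle of f (length 56): (-28, 49, 10), (10, 51, -23), (-23, 41, 20), (20, 39, -25), (-25, 11, 34), (34, 57, -2), (-2, 59, 5), (5, 51, -46), (-46, 41, 10), (10, 59, -1), … (46 more)
river cycle of g (length 56): (-31, 55, 4), (4, 57, -17), (-17, 45, 22), (22, 43, -19), (-19, 33, 32), (32, 31, -20), (-20, 49, 14), (14, 35, -41), (-41, 47, 8), (8, 49, -35), … (46 more)
cycles differ ⇒ inequivalent

no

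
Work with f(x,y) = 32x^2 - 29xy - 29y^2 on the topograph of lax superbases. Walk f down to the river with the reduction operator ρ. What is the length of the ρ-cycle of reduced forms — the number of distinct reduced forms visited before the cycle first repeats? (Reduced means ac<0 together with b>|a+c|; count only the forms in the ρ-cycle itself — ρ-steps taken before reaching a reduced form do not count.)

D = 4553, ⌊√D⌋ = 67
descent: ρ → (-29,29,32)  [lands on river]
river: ρ → (32,35,-26)
river: ρ → (-26,17,41)
river: ρ → (41,65,-2)
river: ρ → (-2,67,8)
river: ρ → (8,61,-26)
river: ρ → (-26,43,26)
river: ρ → (26,61,-8)
river: ρ → (-8,67,2)
river: ρ → (2,65,-41)
river: ρ → (-41,17,26)
river: ρ → (26,35,-32)
river: ρ → (-32,29,29)
river: ρ → (29,29,-32)
river: ρ → (-32,35,26)
river: ρ → (26,17,-41)
river: ρ → (-41,65,2)
river: ρ → (2,67,-8)
river: ρ → (-8,61,26)
river: ρ → (26,43,-26)
river: ρ → (-26,61,8)
river: ρ → (8,67,-2)
river: ρ → (-2,65,41)
river: ρ → (41,17,-26)
river: ρ → (-26,35,32)
river: ρ → (32,29,-29)
ρ-cycle length = 26 (tail of 1 descent step not counted)

26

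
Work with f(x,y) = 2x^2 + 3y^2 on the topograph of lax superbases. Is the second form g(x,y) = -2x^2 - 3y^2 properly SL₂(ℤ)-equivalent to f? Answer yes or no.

D₁ = -24, D₂ = -24
f: reduced (well bottom): (2,0,3) with a≤c, −a<b≤a
g is negative-definite; reduce −g:
−g: reduced (well bottom): (2,0,3) with a≤c, −a<b≤a
flip sign back: reduced form of g is (-2,0,-3)
reduced forms (2, 0, 3) vs (-2, 0, -3) ⇒ inequivalent

no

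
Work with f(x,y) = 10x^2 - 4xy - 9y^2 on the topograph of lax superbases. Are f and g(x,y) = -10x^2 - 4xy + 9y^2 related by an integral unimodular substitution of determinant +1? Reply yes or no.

D₁ = 376, D₂ = 376
river cycle of f (length 16): (-9, 4, 10), (10, 16, -3), (-3, 14, 15), (15, 16, -2), (-2, 16, 15), (15, 14, -3), (-3, 16, 10), (10, 4, -9), (-9, 14, 5), (5, 16, -6), … (6 more)
river cycle of g (length 16): (9, 4, -10), (-10, 16, 3), (3, 14, -15), (-15, 16, 2), (2, 16, -15), (-15, 14, 3), (3, 16, -10), (-10, 4, 9), (9, 14, -5), (-5, 16, 6), … (6 more)
cycles differ ⇒ inequivalent

no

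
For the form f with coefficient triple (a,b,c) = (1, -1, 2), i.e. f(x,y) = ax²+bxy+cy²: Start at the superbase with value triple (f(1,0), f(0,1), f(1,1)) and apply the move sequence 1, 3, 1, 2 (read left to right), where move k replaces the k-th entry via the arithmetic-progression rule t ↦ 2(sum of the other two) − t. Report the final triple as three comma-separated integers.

start (1,2,2) = (f(1,0),f(0,1),f(1,1))
replace slot 1: 2·(2+2) − 1 = 7 → (7,2,2)
replace slot 3: 2·(7+2) − 2 = 16 → (7,2,16)
replace slot 1: 2·(2+16) − 7 = 29 → (29,2,16)
replace slot 2: 2·(29+16) − 2 = 88 → (29,88,16)

29,88,16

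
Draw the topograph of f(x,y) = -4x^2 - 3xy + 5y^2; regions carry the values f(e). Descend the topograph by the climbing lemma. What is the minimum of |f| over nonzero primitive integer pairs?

descent: ρ → (5,3,-4)  [lands on river]
river: ρ → (-4,5,4)
river: ρ → (4,3,-5)
river: ρ → (-5,7,2)
river: ρ → (2,9,-1)
river: ρ → (-1,9,2)
river: ρ → (2,7,-5)
river: ρ → (-5,3,4)
river: ρ → (4,5,-4)
river: ρ → (-4,3,5)
river: ρ → (5,7,-2)
river: ρ → (-2,9,1)
river: ρ → (1,9,-2)
river: ρ → (-2,7,5)
closes: descent 1, river 14
min |a| on river = 1

1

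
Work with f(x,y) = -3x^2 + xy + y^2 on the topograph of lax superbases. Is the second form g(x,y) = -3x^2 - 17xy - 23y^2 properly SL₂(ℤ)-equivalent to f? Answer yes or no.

D₁ = 13, D₂ = 13
river cycle of f (length 2): (1, 3, -1), (-1, 3, 1)
river cycle of g (length 2): (1, 3, -1), (-1, 3, 1)
cycles coincide ⇒ equivalent

yes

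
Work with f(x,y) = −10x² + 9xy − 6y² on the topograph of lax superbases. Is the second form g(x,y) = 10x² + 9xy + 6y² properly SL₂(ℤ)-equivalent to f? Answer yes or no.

D₁ = -159, D₂ = -159
f is negative-definite; reduce −f:
−f: flip: (10,-9,6)→(6,9,10)
−f: translate: b→-3 (≡9 mod 12), so (6,9,10)→(6,-3,7)
−f: reduced (well bottom): (6,-3,7) with a≤c, −a<b≤a
flip sign back: reduced form of f is (-6,3,-7)
g: flip: (10,9,6)→(6,-9,10)
g: translate: b→3 (≡-9 mod 12), so (6,-9,10)→(6,3,7)
g: reduced (well bottom): (6,3,7) with a≤c, −a<b≤a
reduced forms (-6, 3, -7) vs (6, 3, 7) ⇒ inequivalent

no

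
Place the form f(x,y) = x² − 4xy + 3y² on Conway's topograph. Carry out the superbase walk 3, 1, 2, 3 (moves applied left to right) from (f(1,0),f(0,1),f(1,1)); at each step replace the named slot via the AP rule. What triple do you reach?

start (1,3,0) = (f(1,0),f(0,1),f(1,1))
replace slot 3: 2·(1+3) − 0 = 8 → (1,3,8)
replace slot 1: 2·(3+8) − 1 = 21 → (21,3,8)
replace slot 2: 2·(21+8) − 3 = 55 → (21,55,8)
replace slot 3: 2·(21+55) − 8 = 144 → (21,55,144)

21,55,144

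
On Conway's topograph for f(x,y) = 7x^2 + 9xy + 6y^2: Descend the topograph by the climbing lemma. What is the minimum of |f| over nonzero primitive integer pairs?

translate: b→-5 (≡9 mod 14), so (7,9,6)→(7,-5,4)
flip: (7,-5,4)→(4,5,7)
translate: b→-3 (≡5 mod 8), so (4,5,7)→(4,-3,6)
reduced (well bottom): (4,-3,6) with a≤c, −a<b≤a
well minimum = a = 4

4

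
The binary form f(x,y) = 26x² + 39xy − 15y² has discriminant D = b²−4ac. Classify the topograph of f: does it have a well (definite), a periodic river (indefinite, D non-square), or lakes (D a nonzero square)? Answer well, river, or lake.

D = b²−4ac = 39² − 4·26·(-15) = 3081
D > 0 non-square ⇒ indefinite ⇒ periodic river

river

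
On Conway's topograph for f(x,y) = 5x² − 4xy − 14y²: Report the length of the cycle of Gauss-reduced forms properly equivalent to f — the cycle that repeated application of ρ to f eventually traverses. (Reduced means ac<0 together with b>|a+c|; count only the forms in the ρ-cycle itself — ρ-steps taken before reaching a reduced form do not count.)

D = 296, ⌊√D⌋ = 17
descent: ρ → (-14,4,5)
descent: ρ → (5,16,-2)  [lands on river]
river: ρ → (-2,16,5)
river: ρ → (5,14,-5)
river: ρ → (-5,16,2)
river: ρ → (2,16,-5)
river: ρ → (-5,14,5)
ρ-cycle length = 6 (tail of 2 descent steps not counted)

6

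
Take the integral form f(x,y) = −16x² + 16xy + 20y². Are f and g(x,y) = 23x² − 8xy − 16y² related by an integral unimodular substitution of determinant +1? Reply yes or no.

D₁ = 1536, D₂ = 1536
river cycle of f (length 4): (20, 24, -12), (-12, 24, 20), (20, 16, -16), (-16, 16, 20)
river cycle of g (length 8): (-16, 8, 23), (23, 38, -1), (-1, 38, 23), (23, 8, -16), (-16, 24, 15), (15, 36, -4), (-4, 36, 15), (15, 24, -16)
cycles differ ⇒ inequivalent

no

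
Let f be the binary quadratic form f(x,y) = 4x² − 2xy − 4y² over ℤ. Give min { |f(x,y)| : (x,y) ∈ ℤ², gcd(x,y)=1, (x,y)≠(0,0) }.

descent: ρ → (-4,2,4)  [lands on river]
river: ρ → (4,6,-2)
river: ρ → (-2,6,4)
river: ρ → (4,2,-4)
river: ρ → (-4,6,2)
river: ρ → (2,6,-4)
closes: descent 1, river 6
min |a| on river = 2

2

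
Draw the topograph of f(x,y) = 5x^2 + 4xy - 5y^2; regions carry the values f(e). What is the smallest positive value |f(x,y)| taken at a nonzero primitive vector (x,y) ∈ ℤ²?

river: ρ → (-5,6,4)
river: ρ → (4,10,-1)
river: ρ → (-1,10,4)
river: ρ → (4,6,-5)
river: ρ → (-5,4,5)
river: ρ → (5,6,-4)
river: ρ → (-4,10,1)
river: ρ → (1,10,-4)
river: ρ → (-4,6,5)
river: ρ → (5,4,-5)
closes: descent 0, river 10
min |a| on river = 1

1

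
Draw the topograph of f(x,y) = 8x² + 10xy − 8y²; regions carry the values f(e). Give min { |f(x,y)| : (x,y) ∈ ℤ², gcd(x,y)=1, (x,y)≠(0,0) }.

river: ρ → (-8,6,10)
river: ρ → (10,14,-4)
river: ρ → (-4,18,2)
river: ρ → (2,18,-4)
river: ρ → (-4,14,10)
river: ρ → (10,6,-8)
river: ρ → (-8,10,8)
river: ρ → (8,6,-10)
river: ρ → (-10,14,4)
river: ρ → (4,18,-2)
river: ρ → (-2,18,4)
river: ρ → (4,14,-10)
river: ρ → (-10,6,8)
river: ρ → (8,10,-8)
closes: descent 0, river 14
min |a| on river = 2

2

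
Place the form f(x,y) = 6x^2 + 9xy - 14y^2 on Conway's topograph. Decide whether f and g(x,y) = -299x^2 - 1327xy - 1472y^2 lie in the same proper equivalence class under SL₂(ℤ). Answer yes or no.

D₁ = 417, D₂ = 417
river cycle of f (length 18): (-14, 19, 1), (1, 19, -14), (-14, 9, 6), (6, 15, -8), (-8, 17, 4), (4, 15, -12), (-12, 9, 7), (7, 19, -2), (-2, 17, 16), (16, 15, -3), … (8 more)
river cycle of g (length 18): (-14, 19, 1), (1, 19, -14), (-14, 9, 6), (6, 15, -8), (-8, 17, 4), (4, 15, -12), (-12, 9, 7), (7, 19, -2), (-2, 17, 16), (16, 15, -3), … (8 more)
cycles coincide ⇒ equivalent

yes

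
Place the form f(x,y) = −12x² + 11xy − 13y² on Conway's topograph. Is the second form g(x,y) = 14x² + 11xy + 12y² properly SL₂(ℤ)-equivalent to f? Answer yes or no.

D₁ = -503, D₂ = -551
discriminants differ ⇒ not SL₂(ℤ)-equivalent

no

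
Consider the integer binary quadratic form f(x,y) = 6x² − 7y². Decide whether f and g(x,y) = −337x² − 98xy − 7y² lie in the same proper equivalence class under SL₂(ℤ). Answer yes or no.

D₁ = 168, D₂ = 168
river cycle of f (length 2): (6, 12, -1), (-1, 12, 6)
river cycle of g (length 2): (6, 12, -1), (-1, 12, 6)
cycles coincide ⇒ equivalent

yes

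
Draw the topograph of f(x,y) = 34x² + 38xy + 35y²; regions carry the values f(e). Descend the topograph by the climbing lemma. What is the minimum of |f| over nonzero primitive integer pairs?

translate: b→-30 (≡38 mod 68), so (34,38,35)→(34,-30,31)
flip: (34,-30,31)→(31,30,34)
reduced (well bottom): (31,30,34) with a≤c, −a<b≤a
well minimum = a = 31

31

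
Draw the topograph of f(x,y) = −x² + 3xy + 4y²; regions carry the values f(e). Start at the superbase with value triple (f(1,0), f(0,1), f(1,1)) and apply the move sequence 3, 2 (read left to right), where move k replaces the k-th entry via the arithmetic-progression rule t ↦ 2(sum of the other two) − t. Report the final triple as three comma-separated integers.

start (-1,4,6) = (f(1,0),f(0,1),f(1,1))
replace slot 3: 2·((-1)+4) − 6 = 0 → (-1,4,0)
replace slot 2: 2·((-1)+0) − 4 = -6 → (-1,-6,0)

-1,-6,0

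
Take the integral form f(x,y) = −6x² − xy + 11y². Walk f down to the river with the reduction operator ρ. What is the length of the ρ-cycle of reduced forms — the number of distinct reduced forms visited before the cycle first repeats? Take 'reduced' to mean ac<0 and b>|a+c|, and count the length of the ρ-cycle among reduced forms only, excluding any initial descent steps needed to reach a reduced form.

D = 265, ⌊√D⌋ = 16
descent: ρ → (11,1,-6)
descent: ρ → (-6,11,6)  [lands on river]
river: ρ → (6,13,-4)
river: ρ → (-4,11,9)
river: ρ → (9,7,-6)
river: ρ → (-6,5,10)
river: ρ → (10,15,-1)
river: ρ → (-1,15,10)
river: ρ → (10,5,-6)
river: ρ → (-6,7,9)
river: ρ → (9,11,-4)
river: ρ → (-4,13,6)
river: ρ → (6,11,-6)
river: ρ → (-6,13,4)
river: ρ → (4,11,-9)
river: ρ → (-9,7,6)
river: ρ → (6,5,-10)
river: ρ → (-10,15,1)
river: ρ → (1,15,-10)
river: ρ → (-10,5,6)
river: ρ → (6,7,-9)
river: ρ → (-9,11,4)
river: ρ → (4,13,-6)
ρ-cycle length = 22 (tail of 2 descent steps not counted)

22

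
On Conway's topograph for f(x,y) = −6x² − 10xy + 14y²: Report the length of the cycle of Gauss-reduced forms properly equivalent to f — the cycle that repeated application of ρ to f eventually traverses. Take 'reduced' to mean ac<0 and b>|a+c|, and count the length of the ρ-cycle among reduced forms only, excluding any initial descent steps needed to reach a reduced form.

D = 436, ⌊√D⌋ = 20
descent: ρ → (14,10,-6)  [lands on river]
river: ρ → (-6,14,10)
river: ρ → (10,6,-10)
river: ρ → (-10,14,6)
river: ρ → (6,10,-14)
river: ρ → (-14,18,2)
river: ρ → (2,18,-14)
river: ρ → (-14,10,6)
river: ρ → (6,14,-10)
river: ρ → (-10,6,10)
river: ρ → (10,14,-6)
river: ρ → (-6,10,14)
river: ρ → (14,18,-2)
river: ρ → (-2,18,14)
ρ-cycle length = 14 (tail of 1 descent step not counted)

14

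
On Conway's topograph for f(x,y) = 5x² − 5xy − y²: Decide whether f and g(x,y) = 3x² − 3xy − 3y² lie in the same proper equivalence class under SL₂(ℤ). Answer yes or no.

D₁ = 45, D₂ = 45
river cycle of f (length 2): (-1, 5, 5), (5, 5, -1)
river cycle of g (length 2): (-3, 3, 3), (3, 3, -3)
cycles differ ⇒ inequivalent

no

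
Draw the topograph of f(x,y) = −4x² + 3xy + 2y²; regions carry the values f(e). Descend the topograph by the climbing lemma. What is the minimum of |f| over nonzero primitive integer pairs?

river: ρ → (2,5,-2)
river: ρ → (-2,3,4)
river: ρ → (4,5,-1)
river: ρ → (-1,5,4)
river: ρ → (4,3,-2)
river: ρ → (-2,5,2)
river: ρ → (2,3,-4)
river: ρ → (-4,5,1)
river: ρ → (1,5,-4)
river: ρ → (-4,3,2)
closes: descent 0, river 10
min |a| on river = 1

1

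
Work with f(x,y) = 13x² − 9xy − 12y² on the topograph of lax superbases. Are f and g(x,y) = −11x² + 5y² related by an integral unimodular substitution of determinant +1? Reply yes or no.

D₁ = 705, D₂ = 220
discriminants differ ⇒ not SL₂(ℤ)-equivalent

no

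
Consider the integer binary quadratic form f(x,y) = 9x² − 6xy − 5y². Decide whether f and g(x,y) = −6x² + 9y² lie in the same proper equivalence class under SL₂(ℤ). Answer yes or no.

D₁ = 216, D₂ = 216
river cycle of f (length 6): (-5, 6, 9), (9, 12, -2), (-2, 12, 9), (9, 6, -5), (-5, 14, 1), (1, 14, -5)
river cycle of g (length 2): (-6, 12, 3), (3, 12, -6)
cycles differ ⇒ inequivalent

no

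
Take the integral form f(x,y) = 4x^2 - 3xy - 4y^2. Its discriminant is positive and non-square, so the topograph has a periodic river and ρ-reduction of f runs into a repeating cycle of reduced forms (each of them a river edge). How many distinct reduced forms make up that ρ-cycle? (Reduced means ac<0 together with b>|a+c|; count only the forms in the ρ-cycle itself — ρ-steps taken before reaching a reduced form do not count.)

D = 73, ⌊√D⌋ = 8
descent: ρ → (-4,3,4)  [lands on river]
river: ρ → (4,5,-3)
river: ρ → (-3,7,2)
river: ρ → (2,5,-6)
river: ρ → (-6,7,1)
river: ρ → (1,7,-6)
river: ρ → (-6,5,2)
river: ρ → (2,7,-3)
river: ρ → (-3,5,4)
river: ρ → (4,3,-4)
river: ρ → (-4,5,3)
river: ρ → (3,7,-2)
river: ρ → (-2,5,6)
river: ρ → (6,7,-1)
river: ρ → (-1,7,6)
river: ρ → (6,5,-2)
river: ρ → (-2,7,3)
river: ρ → (3,5,-4)
ρ-cycle length = 18 (tail of 1 descent step not counted)

18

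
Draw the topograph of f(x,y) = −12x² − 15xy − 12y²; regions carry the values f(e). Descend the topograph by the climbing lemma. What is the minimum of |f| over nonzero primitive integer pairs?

translate: b→-9 (≡15 mod 24), so (12,15,12)→(12,-9,9)
flip: (12,-9,9)→(9,9,12)
reduced (well bottom): (9,9,12) with a≤c, −a<b≤a
well minimum |f| = |-9| = 9 (negative-definite)

9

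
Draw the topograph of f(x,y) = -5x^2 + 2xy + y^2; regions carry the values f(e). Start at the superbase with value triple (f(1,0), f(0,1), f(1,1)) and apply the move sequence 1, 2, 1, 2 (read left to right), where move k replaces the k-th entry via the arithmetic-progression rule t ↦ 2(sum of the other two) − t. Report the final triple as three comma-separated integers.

start (-5,1,-2) = (f(1,0),f(0,1),f(1,1))
replace slot 1: 2·(1+(-2)) − (-5) = 3 → (3,1,-2)
replace slot 2: 2·(3+(-2)) − 1 = 1 → (3,1,-2)
replace slot 1: 2·(1+(-2)) − 3 = -5 → (-5,1,-2)
replace slot 2: 2·((-5)+(-2)) − 1 = -15 → (-5,-15,-2)

-5,-15,-2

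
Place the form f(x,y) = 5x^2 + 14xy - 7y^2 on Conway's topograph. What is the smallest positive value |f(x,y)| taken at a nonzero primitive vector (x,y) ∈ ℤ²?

river: ρ → (-7,14,5)
river: ρ → (5,16,-4)
river: ρ → (-4,16,5)
river: ρ → (5,14,-7)
closes: descent 0, river 4
min |a| on river = 4

4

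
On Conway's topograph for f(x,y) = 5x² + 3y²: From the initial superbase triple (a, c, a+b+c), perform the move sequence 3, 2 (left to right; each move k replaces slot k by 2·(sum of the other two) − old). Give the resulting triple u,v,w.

start (5,3,8) = (f(1,0),f(0,1),f(1,1))
replace slot 3: 2·(5+3) − 8 = 8 → (5,3,8)
replace slot 2: 2·(5+8) − 3 = 23 → (5,23,8)

5,23,8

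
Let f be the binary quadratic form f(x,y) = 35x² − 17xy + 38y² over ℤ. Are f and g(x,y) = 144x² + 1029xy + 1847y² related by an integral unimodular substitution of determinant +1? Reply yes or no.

D₁ = -5031, D₂ = -5031
f: reduced (well bottom): (35,-17,38) with a≤c, −a<b≤a
g: translate: b→-123 (≡1029 mod 288), so (144,1029,1847)→(144,-123,35)
g: flip: (144,-123,35)→(35,123,144)
g: translate: b→-17 (≡123 mod 70), so (35,123,144)→(35,-17,38)
g: reduced (well bottom): (35,-17,38) with a≤c, −a<b≤a
reduced forms (35, -17, 38) vs (35, -17, 38) ⇒ equivalent

yes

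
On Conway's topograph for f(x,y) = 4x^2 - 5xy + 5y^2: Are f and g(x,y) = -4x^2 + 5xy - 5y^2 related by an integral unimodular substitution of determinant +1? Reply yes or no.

D₁ = -55, D₂ = -55
f: translate: b→3 (≡-5 mod 8), so (4,-5,5)→(4,3,4)
f: reduced (well bottom): (4,3,4) with a≤c, −a<b≤a
g is negative-definite; reduce −g:
−g: translate: b→3 (≡-5 mod 8), so (4,-5,5)→(4,3,4)
−g: reduced (well bottom): (4,3,4) with a≤c, −a<b≤a
flip sign back: reduced form of g is (-4,-3,-4)
reduced forms (4, 3, 4) vs (-4, -3, -4) ⇒ inequivalent

no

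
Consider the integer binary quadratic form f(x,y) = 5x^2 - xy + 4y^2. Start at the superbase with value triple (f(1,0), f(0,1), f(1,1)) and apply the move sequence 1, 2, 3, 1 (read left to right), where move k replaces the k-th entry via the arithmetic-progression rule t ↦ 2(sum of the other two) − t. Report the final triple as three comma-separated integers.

start (5,4,8) = (f(1,0),f(0,1),f(1,1))
replace slot 1: 2·(4+8) − 5 = 19 → (19,4,8)
replace slot 2: 2·(19+8) − 4 = 50 → (19,50,8)
replace slot 3: 2·(19+50) − 8 = 130 → (19,50,130)
replace slot 1: 2·(50+130) − 19 = 341 → (341,50,130)

341,50,130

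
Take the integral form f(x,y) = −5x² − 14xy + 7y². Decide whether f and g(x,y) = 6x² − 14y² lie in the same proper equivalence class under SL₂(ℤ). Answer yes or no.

D₁ = 336, D₂ = 336
river cycle of f (length 4): (7, 14, -5), (-5, 16, 4), (4, 16, -5), (-5, 14, 7)
river cycle of g (length 6): (6, 12, -8), (-8, 4, 10), (10, 16, -2), (-2, 16, 10), (10, 4, -8), (-8, 12, 6)
cycles differ ⇒ inequivalent

no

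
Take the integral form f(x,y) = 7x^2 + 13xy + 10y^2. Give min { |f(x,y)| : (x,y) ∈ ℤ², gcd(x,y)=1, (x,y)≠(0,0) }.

translate: b→-1 (≡13 mod 14), so (7,13,10)→(7,-1,4)
flip: (7,-1,4)→(4,1,7)
reduced (well bottom): (4,1,7) with a≤c, −a<b≤a
well minimum = a = 4

4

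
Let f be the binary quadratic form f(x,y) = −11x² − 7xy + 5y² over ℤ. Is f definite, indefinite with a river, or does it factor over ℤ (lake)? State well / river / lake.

D = b²−4ac = (-7)² − 4·(-11)·5 = 269
D > 0 non-square ⇒ indefinite ⇒ periodic river

river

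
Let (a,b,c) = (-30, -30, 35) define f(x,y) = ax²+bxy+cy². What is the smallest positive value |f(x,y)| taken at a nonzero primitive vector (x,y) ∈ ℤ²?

descent: ρ → (35,30,-30)  [lands on river]
river: ρ → (-30,30,35)
river: ρ → (35,40,-25)
river: ρ → (-25,60,15)
river: ρ → (15,60,-25)
river: ρ → (-25,40,35)
closes: descent 1, river 6
min |a| on river = 15

15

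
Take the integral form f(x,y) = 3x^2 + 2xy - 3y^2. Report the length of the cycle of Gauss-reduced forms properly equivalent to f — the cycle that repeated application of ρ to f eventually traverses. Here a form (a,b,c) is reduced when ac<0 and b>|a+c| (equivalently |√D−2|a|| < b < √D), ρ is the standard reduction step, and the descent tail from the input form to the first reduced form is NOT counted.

D = 40, ⌊√D⌋ = 6
river: ρ → (-3,4,2)
river: ρ → (2,4,-3)
river: ρ → (-3,2,3)
river: ρ → (3,4,-2)
river: ρ → (-2,4,3)
river: ρ → (3,2,-3)
ρ-cycle length = 6 (tail of 0 descent steps not counted)

6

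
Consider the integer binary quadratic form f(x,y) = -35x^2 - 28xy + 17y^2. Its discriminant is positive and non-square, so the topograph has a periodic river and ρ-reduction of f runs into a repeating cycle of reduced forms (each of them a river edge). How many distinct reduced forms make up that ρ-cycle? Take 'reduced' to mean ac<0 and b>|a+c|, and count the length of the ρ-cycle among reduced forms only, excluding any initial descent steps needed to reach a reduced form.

D = 3164, ⌊√D⌋ = 56
descent: ρ → (17,28,-35)  [lands on river]
river: ρ → (-35,42,10)
river: ρ → (10,38,-43)
river: ρ → (-43,48,5)
river: ρ → (5,52,-23)
river: ρ → (-23,40,17)
ρ-cycle length = 6 (tail of 1 descent step not counted)

6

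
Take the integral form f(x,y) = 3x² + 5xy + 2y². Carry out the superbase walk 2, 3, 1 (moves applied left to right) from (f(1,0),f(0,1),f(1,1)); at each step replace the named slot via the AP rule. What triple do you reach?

start (3,2,10) = (f(1,0),f(0,1),f(1,1))
replace slot 2: 2·(3+10) − 2 = 24 → (3,24,10)
replace slot 3: 2·(3+24) − 10 = 44 → (3,24,44)
replace slot 1: 2·(24+44) − 3 = 133 → (133,24,44)

133,24,44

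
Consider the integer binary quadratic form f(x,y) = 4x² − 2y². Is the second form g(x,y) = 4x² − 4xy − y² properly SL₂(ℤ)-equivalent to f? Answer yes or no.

D₁ = 32, D₂ = 32
river cycle of f (length 2): (-2, 4, 2), (2, 4, -2)
river cycle of g (length 2): (-1, 4, 4), (4, 4, -1)
cycles differ ⇒ inequivalent

no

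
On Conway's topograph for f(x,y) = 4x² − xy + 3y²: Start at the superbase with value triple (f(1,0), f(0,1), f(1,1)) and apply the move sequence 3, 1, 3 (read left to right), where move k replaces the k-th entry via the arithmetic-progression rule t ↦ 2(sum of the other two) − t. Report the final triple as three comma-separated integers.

start (4,3,6) = (f(1,0),f(0,1),f(1,1))
replace slot 3: 2·(4+3) − 6 = 8 → (4,3,8)
replace slot 1: 2·(3+8) − 4 = 18 → (18,3,8)
replace slot 3: 2·(18+3) − 8 = 34 → (18,3,34)

18,3,34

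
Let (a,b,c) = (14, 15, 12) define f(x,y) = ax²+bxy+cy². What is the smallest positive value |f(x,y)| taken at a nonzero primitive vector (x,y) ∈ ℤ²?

translate: b→-13 (≡15 mod 28), so (14,15,12)→(14,-13,11)
flip: (14,-13,11)→(11,13,14)
translate: b→-9 (≡13 mod 22), so (11,13,14)→(11,-9,12)
reduced (well bottom): (11,-9,12) with a≤c, −a<b≤a
well minimum = a = 11

11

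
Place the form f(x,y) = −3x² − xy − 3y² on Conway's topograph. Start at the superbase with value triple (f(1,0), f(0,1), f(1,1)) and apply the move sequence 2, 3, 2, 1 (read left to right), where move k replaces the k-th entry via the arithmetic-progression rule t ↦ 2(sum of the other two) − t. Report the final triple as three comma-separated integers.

start (-3,-3,-7) = (f(1,0),f(0,1),f(1,1))
replace slot 2: 2·((-3)+(-7)) − (-3) = -17 → (-3,-17,-7)
replace slot 3: 2·((-3)+(-17)) − (-7) = -33 → (-3,-17,-33)
replace slot 2: 2·((-3)+(-33)) − (-17) = -55 → (-3,-55,-33)
replace slot 1: 2·((-55)+(-33)) − (-3) = -173 → (-173,-55,-33)

-173,-55,-33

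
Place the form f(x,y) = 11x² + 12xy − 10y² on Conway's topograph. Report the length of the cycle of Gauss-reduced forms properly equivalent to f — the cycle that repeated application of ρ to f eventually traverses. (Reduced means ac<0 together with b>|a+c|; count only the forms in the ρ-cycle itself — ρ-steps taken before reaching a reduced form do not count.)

D = 584, ⌊√D⌋ = 24
river: ρ → (-10,8,13)
river: ρ → (13,18,-5)
river: ρ → (-5,22,5)
river: ρ → (5,18,-13)
river: ρ → (-13,8,10)
river: ρ → (10,12,-11)
river: ρ → (-11,10,11)
river: ρ → (11,12,-10)
ρ-cycle length = 8 (tail of 0 descent steps not counted)

8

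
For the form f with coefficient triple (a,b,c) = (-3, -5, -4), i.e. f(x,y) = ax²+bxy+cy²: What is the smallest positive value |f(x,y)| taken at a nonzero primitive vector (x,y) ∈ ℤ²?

translate: b→-1 (≡5 mod 6), so (3,5,4)→(3,-1,2)
flip: (3,-1,2)→(2,1,3)
reduced (well bottom): (2,1,3) with a≤c, −a<b≤a
well minimum |f| = |-2| = 2 (negative-definite)

2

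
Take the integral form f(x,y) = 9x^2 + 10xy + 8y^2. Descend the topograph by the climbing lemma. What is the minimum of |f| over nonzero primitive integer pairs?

translate: b→-8 (≡10 mod 18), so (9,10,8)→(9,-8,7)
flip: (9,-8,7)→(7,8,9)
translate: b→-6 (≡8 mod 14), so (7,8,9)→(7,-6,8)
reduced (well bottom): (7,-6,8) with a≤c, −a<b≤a
well minimum = a = 7

7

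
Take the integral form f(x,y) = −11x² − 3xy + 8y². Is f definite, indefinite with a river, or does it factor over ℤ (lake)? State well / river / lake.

D = b²−4ac = (-3)² − 4·(-11)·8 = 361
D = 19² is a perfect square ⇒ form factors over ℤ ⇒ lakes

lake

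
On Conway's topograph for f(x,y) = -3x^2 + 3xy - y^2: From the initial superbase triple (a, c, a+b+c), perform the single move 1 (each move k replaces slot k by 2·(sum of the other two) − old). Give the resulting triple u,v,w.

start (-3,-1,-1) = (f(1,0),f(0,1),f(1,1))
replace slot 1: 2·((-1)+(-1)) − (-3) = -1 → (-1,-1,-1)

-1,-1,-1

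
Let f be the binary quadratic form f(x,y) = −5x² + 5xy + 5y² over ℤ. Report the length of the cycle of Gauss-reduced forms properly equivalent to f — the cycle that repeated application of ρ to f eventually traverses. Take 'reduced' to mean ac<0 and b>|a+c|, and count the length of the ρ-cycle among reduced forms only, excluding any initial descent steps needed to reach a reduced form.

D = 125, ⌊√D⌋ = 11
river: ρ → (5,5,-5)
river: ρ → (-5,5,5)
ρ-cycle length = 2 (tail of 0 descent steps not counted)

2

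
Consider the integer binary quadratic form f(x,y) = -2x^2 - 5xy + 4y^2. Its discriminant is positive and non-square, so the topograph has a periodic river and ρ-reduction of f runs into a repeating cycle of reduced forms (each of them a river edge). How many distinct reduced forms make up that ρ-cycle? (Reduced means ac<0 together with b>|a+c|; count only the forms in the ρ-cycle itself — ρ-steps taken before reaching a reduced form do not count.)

D = 57, ⌊√D⌋ = 7
descent: ρ → (4,5,-2)  [lands on river]
river: ρ → (-2,7,1)
river: ρ → (1,7,-2)
river: ρ → (-2,5,4)
river: ρ → (4,3,-3)
river: ρ → (-3,3,4)
ρ-cycle length = 6 (tail of 1 descent step not counted)

6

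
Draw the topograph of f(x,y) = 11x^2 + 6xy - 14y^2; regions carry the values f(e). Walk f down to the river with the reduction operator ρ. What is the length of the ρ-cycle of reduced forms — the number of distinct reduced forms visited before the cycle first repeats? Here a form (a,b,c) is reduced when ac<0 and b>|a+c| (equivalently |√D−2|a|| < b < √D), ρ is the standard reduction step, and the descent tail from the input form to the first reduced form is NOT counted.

D = 652, ⌊√D⌋ = 25
river: ρ → (-14,22,3)
river: ρ → (3,20,-21)
river: ρ → (-21,22,2)
river: ρ → (2,22,-21)
river: ρ → (-21,20,3)
river: ρ → (3,22,-14)
river: ρ → (-14,6,11)
river: ρ → (11,16,-9)
river: ρ → (-9,20,7)
river: ρ → (7,22,-6)
river: ρ → (-6,14,19)
river: ρ → (19,24,-1)
river: ρ → (-1,24,19)
river: ρ → (19,14,-6)
river: ρ → (-6,22,7)
river: ρ → (7,20,-9)
river: ρ → (-9,16,11)
river: ρ → (11,6,-14)
ρ-cycle length = 18 (tail of 0 descent steps not counted)

18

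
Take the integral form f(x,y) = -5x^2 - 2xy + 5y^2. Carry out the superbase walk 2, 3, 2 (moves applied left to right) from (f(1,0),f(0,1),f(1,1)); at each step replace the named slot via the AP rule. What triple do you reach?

start (-5,5,-2) = (f(1,0),f(0,1),f(1,1))
replace slot 2: 2·((-5)+(-2)) − 5 = -19 → (-5,-19,-2)
replace slot 3: 2·((-5)+(-19)) − (-2) = -46 → (-5,-19,-46)
replace slot 2: 2·((-5)+(-46)) − (-19) = -83 → (-5,-83,-46)

-5,-83,-46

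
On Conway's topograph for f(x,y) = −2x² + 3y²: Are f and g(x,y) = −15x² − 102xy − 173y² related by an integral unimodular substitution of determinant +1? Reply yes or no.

D₁ = 24, D₂ = 24
river cycle of f (length 2): (-2, 4, 1), (1, 4, -2)
river cycle of g (length 2): (-2, 4, 1), (1, 4, -2)
cycles coincide ⇒ equivalent

yes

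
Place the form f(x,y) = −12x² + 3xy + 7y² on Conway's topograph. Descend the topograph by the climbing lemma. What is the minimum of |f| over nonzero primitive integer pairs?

descent: ρ → (7,11,-8)  [lands on river]
river: ρ → (-8,5,10)
river: ρ → (10,15,-3)
river: ρ → (-3,15,10)
river: ρ → (10,5,-8)
river: ρ → (-8,11,7)
river: ρ → (7,17,-2)
river: ρ → (-2,15,15)
river: ρ → (15,15,-2)
river: ρ → (-2,17,7)
closes: descent 1, river 10
min |a| on river = 2

2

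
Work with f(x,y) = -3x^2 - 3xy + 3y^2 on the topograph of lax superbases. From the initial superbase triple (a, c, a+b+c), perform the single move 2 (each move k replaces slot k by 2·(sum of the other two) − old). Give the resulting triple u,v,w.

start (-3,3,-3) = (f(1,0),f(0,1),f(1,1))
replace slot 2: 2·((-3)+(-3)) − 3 = -15 → (-3,-15,-3)

-3,-15,-3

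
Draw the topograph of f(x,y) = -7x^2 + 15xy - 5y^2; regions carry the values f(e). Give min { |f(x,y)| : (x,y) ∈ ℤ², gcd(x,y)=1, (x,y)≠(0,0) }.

descent: ρ → (-5,5,3)  [lands on river]
river: ρ → (3,7,-3)
river: ρ → (-3,5,5)
river: ρ → (5,5,-3)
river: ρ → (-3,7,3)
river: ρ → (3,5,-5)
closes: descent 1, river 6
min |a| on river = 3

3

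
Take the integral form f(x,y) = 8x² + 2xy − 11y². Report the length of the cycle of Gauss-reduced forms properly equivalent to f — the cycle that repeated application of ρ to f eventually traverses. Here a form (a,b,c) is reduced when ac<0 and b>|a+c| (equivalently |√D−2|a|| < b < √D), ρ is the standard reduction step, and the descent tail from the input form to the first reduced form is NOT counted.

D = 356, ⌊√D⌋ = 18
descent: ρ → (-11,-2,8)
descent: ρ → (8,18,-1)  [lands on river]
river: ρ → (-1,18,8)
river: ρ → (8,14,-5)
river: ρ → (-5,16,5)
river: ρ → (5,14,-8)
river: ρ → (-8,18,1)
river: ρ → (1,18,-8)
river: ρ → (-8,14,5)
river: ρ → (5,16,-5)
river: ρ → (-5,14,8)
ρ-cycle length = 10 (tail of 2 descent steps not counted)

10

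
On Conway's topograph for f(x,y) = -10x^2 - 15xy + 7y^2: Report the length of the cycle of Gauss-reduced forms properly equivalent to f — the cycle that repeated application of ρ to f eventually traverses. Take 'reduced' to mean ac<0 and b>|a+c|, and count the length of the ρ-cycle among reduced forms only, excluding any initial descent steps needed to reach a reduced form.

D = 505, ⌊√D⌋ = 22
descent: ρ → (7,15,-10)  [lands on river]
river: ρ → (-10,5,12)
river: ρ → (12,19,-3)
river: ρ → (-3,17,18)
river: ρ → (18,19,-2)
river: ρ → (-2,21,8)
river: ρ → (8,11,-12)
river: ρ → (-12,13,7)
ρ-cycle length = 8 (tail of 1 descent step not counted)

8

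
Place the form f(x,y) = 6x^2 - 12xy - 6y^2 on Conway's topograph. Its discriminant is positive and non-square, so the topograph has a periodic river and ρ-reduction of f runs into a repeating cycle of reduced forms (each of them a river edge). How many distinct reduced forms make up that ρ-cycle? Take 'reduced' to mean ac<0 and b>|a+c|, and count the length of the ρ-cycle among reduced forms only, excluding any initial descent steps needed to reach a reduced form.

D = 288, ⌊√D⌋ = 16
descent: ρ → (-6,12,6)  [lands on river]
river: ρ → (6,12,-6)
ρ-cycle length = 2 (tail of 1 descent step not counted)

2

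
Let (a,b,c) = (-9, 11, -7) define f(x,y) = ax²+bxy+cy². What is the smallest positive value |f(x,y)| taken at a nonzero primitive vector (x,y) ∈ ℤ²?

translate: b→7 (≡-11 mod 18), so (9,-11,7)→(9,7,5)
flip: (9,7,5)→(5,-7,9)
translate: b→3 (≡-7 mod 10), so (5,-7,9)→(5,3,7)
reduced (well bottom): (5,3,7) with a≤c, −a<b≤a
well minimum |f| = |-5| = 5 (negative-definite)

5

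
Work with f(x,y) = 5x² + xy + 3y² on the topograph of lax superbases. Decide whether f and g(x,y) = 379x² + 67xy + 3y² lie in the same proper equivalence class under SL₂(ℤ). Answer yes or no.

D₁ = -59, D₂ = -59
f: flip: (5,1,3)→(3,-1,5)
f: reduced (well bottom): (3,-1,5) with a≤c, −a<b≤a
g: flip: (379,67,3)→(3,-67,379)
g: translate: b→-1 (≡-67 mod 6), so (3,-67,379)→(3,-1,5)
g: reduced (well bottom): (3,-1,5) with a≤c, −a<b≤a
reduced forms (3, -1, 5) vs (3, -1, 5) ⇒ equivalent

yes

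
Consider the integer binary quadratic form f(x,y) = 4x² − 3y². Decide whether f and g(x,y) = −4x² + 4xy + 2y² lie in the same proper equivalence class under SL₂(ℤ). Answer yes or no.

D₁ = 48, D₂ = 48
river cycle of f (length 2): (-3, 6, 1), (1, 6, -3)
river cycle of g (length 2): (2, 4, -4), (-4, 4, 2)
cycles differ ⇒ inequivalent

no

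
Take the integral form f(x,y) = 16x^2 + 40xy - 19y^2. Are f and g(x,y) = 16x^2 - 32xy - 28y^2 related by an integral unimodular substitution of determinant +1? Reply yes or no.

D₁ = 2816, D₂ = 2816
river cycle of f (length 12): (-19, 36, 20), (20, 44, -11), (-11, 44, 20), (20, 36, -19), (-19, 40, 16), (16, 24, -35), (-35, 46, 5), (5, 44, -44), (-44, 44, 5), (5, 46, -35), … (2 more)
river cycle of g (length 8): (-28, 32, 16), (16, 32, -28), (-28, 24, 20), (20, 16, -32), (-32, 48, 4), (4, 48, -32), (-32, 16, 20), (20, 24, -28)
cycles differ ⇒ inequivalent

no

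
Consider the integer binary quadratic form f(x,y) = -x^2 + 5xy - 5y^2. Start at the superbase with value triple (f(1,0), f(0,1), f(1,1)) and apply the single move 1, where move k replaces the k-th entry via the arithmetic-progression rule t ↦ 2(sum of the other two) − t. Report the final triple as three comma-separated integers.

start (-1,-5,-1) = (f(1,0),f(0,1),f(1,1))
replace slot 1: 2·((-5)+(-1)) − (-1) = -11 → (-11,-5,-1)

-11,-5,-1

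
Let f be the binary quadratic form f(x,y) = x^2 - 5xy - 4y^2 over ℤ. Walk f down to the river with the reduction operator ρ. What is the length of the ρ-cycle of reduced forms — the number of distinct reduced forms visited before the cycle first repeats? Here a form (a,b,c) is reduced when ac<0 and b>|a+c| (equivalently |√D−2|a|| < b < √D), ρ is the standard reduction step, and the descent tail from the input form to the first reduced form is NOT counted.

D = 41, ⌊√D⌋ = 6
descent: ρ → (-4,5,1)  [lands on river]
river: ρ → (1,5,-4)
river: ρ → (-4,3,2)
river: ρ → (2,5,-2)
river: ρ → (-2,3,4)
river: ρ → (4,5,-1)
river: ρ → (-1,5,4)
river: ρ → (4,3,-2)
river: ρ → (-2,5,2)
river: ρ → (2,3,-4)
ρ-cycle length = 10 (tail of 1 descent step not counted)

10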